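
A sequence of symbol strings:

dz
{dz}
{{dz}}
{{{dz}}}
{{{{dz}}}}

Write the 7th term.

{{{{{{dz}}}}}}

Each term wraps the previous one in { on the left and } on the right.
From {{{{dz}}}}, 2 further steps: {{{{dz}}}} → {{{{{dz}}}}} → (answer).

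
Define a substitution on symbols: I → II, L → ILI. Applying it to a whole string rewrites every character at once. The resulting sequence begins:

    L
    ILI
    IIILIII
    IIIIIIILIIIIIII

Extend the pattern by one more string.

Applying the rule to each of the 15 symbols of IIIIIIILIIIIIII gives the pieces II II II II II II II ILI II II II II II II II, which concatenate to the answer.

IIIIIIIIIIIIIIILIIIIIIIIIIIIIII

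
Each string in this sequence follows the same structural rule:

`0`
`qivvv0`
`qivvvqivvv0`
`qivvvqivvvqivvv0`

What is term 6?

qivvvqivvvqivvvqivvvqivvv0

Every step adds qivvv at the front: s(k+1) = qivvv·s(k).
From qivvvqivvvqivvv0, 2 further steps: qivvvqivvvqivvv0 → qivvvqivvvqivvvqivvv0 → (answer).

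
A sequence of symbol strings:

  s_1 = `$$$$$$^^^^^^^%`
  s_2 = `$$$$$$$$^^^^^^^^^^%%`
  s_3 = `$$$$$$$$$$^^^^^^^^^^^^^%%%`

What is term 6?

$$$$$$$$$$$$$$$$^^^^^^^^^^^^^^^^^^^^^^%%%%%%

Reading off run lengths: $ runs 6, 8, 10; ^ runs 7, 10, 13; % runs 1, 2, 3 — each is linear in n, where the shown terms are n = 2, 3, 4.
For term 6, n = 7, so the run lengths are 16, 22, 6.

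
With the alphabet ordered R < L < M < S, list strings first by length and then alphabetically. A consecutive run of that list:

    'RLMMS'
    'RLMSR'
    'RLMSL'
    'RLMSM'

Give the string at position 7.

RLSRL

Stepping forward 3 times from RLMSM: RLMSM → RLMSS → RLSRR, then the target.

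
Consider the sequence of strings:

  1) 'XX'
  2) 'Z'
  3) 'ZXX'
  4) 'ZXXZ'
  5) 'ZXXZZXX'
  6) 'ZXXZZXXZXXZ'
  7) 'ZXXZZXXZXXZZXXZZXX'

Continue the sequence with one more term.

This is a Fibonacci-style word recurrence s(k) = s(k−1)·s(k−2): e.g. Z·XX = ZXX.
So term 8 is ZXXZZXXZXXZZXXZZXX·ZXXZZXXZXXZ.

ZXXZZXXZXXZZXXZZXXZXXZZXXZXXZ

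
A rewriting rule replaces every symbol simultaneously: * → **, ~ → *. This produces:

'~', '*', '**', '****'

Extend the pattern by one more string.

Expanding ****: *→**, *→**, *→**, *→**. Concatenated: ** ** ** **.

********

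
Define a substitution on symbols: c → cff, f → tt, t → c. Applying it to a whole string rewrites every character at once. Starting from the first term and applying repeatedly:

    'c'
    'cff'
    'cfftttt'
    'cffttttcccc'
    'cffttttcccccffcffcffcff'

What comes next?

Rewriting the 23 symbols of cffttttcccccffcffcffcff one by one yields cff tt tt c c c c cff cff cff cff cff tt tt cff tt tt cff tt tt cff tt tt; concatenated:

cffttttcccccffcffcffcffcffttttcffttttcffttttcfftttt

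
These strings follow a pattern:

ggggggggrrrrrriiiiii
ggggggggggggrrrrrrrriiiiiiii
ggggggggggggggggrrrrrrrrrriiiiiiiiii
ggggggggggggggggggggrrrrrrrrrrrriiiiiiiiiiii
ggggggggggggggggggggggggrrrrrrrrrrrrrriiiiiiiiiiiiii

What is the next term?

ggggggggggggggggggggggggggggrrrrrrrrrrrrrrrriiiiiiiiiiiiiiii

Each string has the form g^{4n} r^{2n+2} i^{2n+2}, where the shown terms are n = 2, 3, 4, 5, 6.
At n = 7 the blocks have lengths 28, 16, 16.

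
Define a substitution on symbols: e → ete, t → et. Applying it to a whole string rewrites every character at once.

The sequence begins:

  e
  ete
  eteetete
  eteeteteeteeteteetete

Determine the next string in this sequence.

eteeteteeteeteteeteteeteeteteeteeteteeteteeteeteteetete

φ(eteeteteeteeteteetete) expands symbol-by-symbol to ete et ete ete et ete et ete ete et ete ete et ete et ete ete et ete et ete; joining the 21 pieces gives the next term.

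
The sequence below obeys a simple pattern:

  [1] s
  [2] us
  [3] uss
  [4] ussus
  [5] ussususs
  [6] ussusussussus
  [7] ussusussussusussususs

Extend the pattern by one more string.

ussusussussusussusussussusussussus

This is a Fibonacci-style word recurrence s(k) = s(k−1)·s(k−2): e.g. us·s = uss.
The next term joins ussusussussusussususs and ussusussussus.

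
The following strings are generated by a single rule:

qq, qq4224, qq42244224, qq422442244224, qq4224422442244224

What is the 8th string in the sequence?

qq4224422442244224422442244224

Every step adds 4224 to the end: s(k+1) = s(k)·4224.
From qq4224422442244224, 3 further steps: qq4224422442244224 → qq42244224422442244224 → qq422442244224422442244224 → (answer).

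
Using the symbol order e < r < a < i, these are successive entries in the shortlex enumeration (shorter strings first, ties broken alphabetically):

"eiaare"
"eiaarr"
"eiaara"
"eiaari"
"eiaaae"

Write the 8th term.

Advancing 3 positions from eiaaae through eiaaae → eiaaar → eiaaaa reaches term 8.

eiaaai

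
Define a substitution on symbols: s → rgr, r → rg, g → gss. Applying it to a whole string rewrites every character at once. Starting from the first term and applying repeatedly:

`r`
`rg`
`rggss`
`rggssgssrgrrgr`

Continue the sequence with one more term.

Replace each of the 14 characters of rggssgssrgrrgr in place — rg gss gss rgr rgr gss rgr rgr rg gss rg rg gss rg — and concatenate.

rggssgssrgrrgrgssrgrrgrrggssrgrggssrg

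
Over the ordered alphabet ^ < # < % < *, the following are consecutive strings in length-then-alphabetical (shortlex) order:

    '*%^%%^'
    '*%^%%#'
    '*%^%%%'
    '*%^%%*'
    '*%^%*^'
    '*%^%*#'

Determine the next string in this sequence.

Find the rightmost character of *%^%*# below *, bump it to the next letter, and reset everything to its right to ^.

*%^%*%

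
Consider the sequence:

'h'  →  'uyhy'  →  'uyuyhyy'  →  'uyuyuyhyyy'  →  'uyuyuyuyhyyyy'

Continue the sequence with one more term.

Every step adds uy to the front and y to the end of the previous string.
Applying this once more to uyuyuyuyhyyyy:

uyuyuyuyuyhyyyyy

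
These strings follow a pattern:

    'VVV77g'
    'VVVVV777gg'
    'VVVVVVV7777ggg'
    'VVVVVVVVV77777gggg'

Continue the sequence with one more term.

VVVVVVVVVVV777777ggggg

Each string has the form V^{2n+1} 7^{n+1} g^{n} (n = 1, 2, …).
At n = 5 the blocks have lengths 11, 6, 5.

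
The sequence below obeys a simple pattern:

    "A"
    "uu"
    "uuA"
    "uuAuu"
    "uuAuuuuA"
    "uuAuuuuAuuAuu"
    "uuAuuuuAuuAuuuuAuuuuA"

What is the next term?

This is a Fibonacci-style word recurrence s(k) = s(k−1)·s(k−2): e.g. uu·A = uuA.
Continuing: uuAuuuuAuuAuuuuAuuuuA · uuAuuuuAuuAuu gives term 8.

uuAuuuuAuuAuuuuAuuuuAuuAuuuuAuuAuu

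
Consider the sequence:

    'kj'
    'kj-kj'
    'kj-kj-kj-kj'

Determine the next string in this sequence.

s(k+1) = s(k)·-·s(k) — each term doubles the last with '-' between the halves.
Doubling kj-kj-kj-kj with '-' between the halves:

kj-kj-kj-kj-kj-kj-kj-kj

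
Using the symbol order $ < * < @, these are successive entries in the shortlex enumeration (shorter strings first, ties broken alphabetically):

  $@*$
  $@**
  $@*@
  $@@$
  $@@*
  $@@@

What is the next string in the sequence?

*$$$

Find the rightmost character of $@@@ below @, bump it to the next letter, and reset everything to its right to $.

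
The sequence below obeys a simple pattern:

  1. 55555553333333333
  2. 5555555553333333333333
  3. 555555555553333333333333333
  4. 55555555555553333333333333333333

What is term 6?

555555555555555553333333333333333333333333

Reading off run lengths: 5 runs 7, 9, 11, 13; 3 runs 10, 13, 16, 19 — each is linear in n, where the shown terms are n = 3, 4, 5, 6.
For term 6, n = 8, so the run lengths are 17, 25.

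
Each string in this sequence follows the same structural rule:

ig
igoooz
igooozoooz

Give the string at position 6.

Each term is the previous one with oooz appended.
From igooozoooz, 3 further steps: igooozoooz → igooozooozoooz → igooozooozooozoooz → (answer).

igooozooozooozooozoooz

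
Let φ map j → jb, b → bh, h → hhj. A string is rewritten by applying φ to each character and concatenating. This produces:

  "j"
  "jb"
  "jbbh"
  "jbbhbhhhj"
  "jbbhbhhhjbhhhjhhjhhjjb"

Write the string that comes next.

Replace each of the 22 characters of jbbhbhhhjbhhhjhhjhhjjb in place — jb bh bh hhj bh hhj hhj hhj jb bh hhj hhj hhj jb hhj hhj jb hhj hhj jb jb bh — and concatenate.

jbbhbhhhjbhhhjhhjhhjjbbhhhjhhjhhjjbhhjhhjjbhhjhhjjbjbbh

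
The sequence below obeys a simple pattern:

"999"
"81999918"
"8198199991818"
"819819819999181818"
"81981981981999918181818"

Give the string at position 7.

819819819819819819999181818181818

Each term wraps the previous one in 819 on the left and 18 on the right.
From 81981981981999918181818, 2 further steps: 81981981981999918181818 → 8198198198198199991818181818 → (answer).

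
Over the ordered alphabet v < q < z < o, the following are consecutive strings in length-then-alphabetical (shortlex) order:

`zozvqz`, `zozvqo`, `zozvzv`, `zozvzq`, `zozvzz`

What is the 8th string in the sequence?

Continuing the enumeration 3 steps past zozvzz: zozvzz → zozvzo → zozvov → (answer).

zozvoq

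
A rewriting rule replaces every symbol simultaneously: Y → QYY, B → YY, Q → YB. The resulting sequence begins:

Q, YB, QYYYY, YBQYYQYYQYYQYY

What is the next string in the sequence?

Rewriting the 14 symbols of YBQYYQYYQYYQYY one by one yields QYY YY YB QYY QYY YB QYY QYY YB QYY QYY YB QYY QYY; concatenated:

QYYYYYBQYYQYYYBQYYQYYYBQYYQYYYBQYYQYY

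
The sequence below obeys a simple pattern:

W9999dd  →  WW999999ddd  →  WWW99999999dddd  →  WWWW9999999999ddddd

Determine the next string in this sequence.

WWWWW999999999999dddddd

The n-th term is n-1 W's then 2n 9's then n d's, where the shown terms are n = 2, 3, 4, 5.
For the next term, n = 6, so the run lengths are 5, 12, 6.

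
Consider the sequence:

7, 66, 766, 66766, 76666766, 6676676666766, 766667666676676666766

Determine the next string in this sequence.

6676676666766766667666676676666766

This is a Fibonacci-style word recurrence s(k) = s(k−2)·s(k−1): e.g. 7·66 = 766.
The next term joins 6676676666766 and 766667666676676666766.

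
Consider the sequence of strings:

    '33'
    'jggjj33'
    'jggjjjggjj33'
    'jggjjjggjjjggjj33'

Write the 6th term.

The strings grow by a fixed prefix jggjj each time.
From jggjjjggjjjggjj33, 2 further steps: jggjjjggjjjggjj33 → jggjjjggjjjggjjjggjj33 → (answer).

jggjjjggjjjggjjjggjjjggjj33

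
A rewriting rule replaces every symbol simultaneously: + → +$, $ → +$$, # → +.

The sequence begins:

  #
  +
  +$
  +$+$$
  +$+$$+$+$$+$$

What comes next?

Applying the rule to each of the 13 symbols of +$+$$+$+$$+$$ gives the pieces +$ +$$ +$ +$$ +$$ +$ +$$ +$ +$$ +$$ +$ +$$ +$$, which concatenate to the answer.

+$+$$+$+$$+$$+$+$$+$+$$+$$+$+$$+$$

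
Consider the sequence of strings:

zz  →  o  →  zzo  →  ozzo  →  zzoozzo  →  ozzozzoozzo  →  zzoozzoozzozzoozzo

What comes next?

Each term (from the third on) is the two preceding terms concatenated in order: term 3 = zz·o = zzo.
The next term joins ozzozzoozzo and zzoozzoozzozzoozzo.

ozzozzoozzozzoozzoozzozzoozzo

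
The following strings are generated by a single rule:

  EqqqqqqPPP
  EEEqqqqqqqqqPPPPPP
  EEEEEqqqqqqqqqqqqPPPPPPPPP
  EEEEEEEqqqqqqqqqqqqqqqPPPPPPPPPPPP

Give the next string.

EEEEEEEEEqqqqqqqqqqqqqqqqqqPPPPPPPPPPPPPPP

Reading off run lengths: E runs 1, 3, 5, 7; q runs 6, 9, 12, 15; P runs 3, 6, 9, 12 — each is linear in n (n = 1, 2, …).
At n = 5 the blocks have lengths 9, 18, 15.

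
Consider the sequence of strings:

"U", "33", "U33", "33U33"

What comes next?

U3333U33

From term 3 onward, concatenate the second-to-last term with the last: U·33 = U33, 33·U33 = 33U33, …
Continuing: U33 · 33U33 gives term 5.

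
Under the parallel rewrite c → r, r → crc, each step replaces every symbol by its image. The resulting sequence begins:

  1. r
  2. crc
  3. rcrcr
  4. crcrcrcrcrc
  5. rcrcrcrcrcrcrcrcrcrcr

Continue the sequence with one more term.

crcrcrcrcrcrcrcrcrcrcrcrcrcrcrcrcrcrcrcrcrc

φ(rcrcrcrcrcrcrcrcrcrcr) expands symbol-by-symbol to crc r crc r crc r crc r crc r crc r crc r crc r crc r crc r crc; joining the 21 pieces gives the next term.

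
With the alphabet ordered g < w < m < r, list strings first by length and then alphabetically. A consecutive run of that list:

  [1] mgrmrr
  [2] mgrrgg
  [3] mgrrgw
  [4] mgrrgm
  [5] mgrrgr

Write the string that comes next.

mgrrwg

Treat mgrrgr as a base-4 numeral over the given alphabet and add one, carrying through any trailing r's.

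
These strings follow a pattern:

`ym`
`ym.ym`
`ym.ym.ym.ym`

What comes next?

ym.ym.ym.ym.ym.ym.ym.ym

Every step duplicates the string with '.' between the halves.
One more doubling of ym.ym.ym.ym gives the answer.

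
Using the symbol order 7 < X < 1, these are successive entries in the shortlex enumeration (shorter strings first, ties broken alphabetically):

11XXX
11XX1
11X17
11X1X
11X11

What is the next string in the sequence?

Find the rightmost character of 11X11 below 1, bump it to the next letter, and reset everything to its right to 7.

11177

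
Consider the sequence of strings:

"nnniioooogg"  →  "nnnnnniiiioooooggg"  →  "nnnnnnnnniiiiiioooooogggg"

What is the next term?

nnnnnnnnnnnniiiiiiiioooooooggggg

Reading off run lengths: n runs 3, 6, 9; i runs 2, 4, 6; o runs 4, 5, 6; g runs 2, 3, 4 — each is linear in n (n = 1, 2, …).
For the next term, n = 4, so the run lengths are 12, 8, 7, 5.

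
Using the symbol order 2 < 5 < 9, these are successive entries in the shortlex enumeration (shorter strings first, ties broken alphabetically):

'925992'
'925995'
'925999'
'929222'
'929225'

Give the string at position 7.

929252

Stepping forward 2 times from 929225: 929225 → 929229, then the target.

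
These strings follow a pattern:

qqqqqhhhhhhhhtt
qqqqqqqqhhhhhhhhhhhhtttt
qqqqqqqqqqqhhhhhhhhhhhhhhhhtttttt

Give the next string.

The n-th term is 3n-1 q's then 4n h's then 2n-2 t's, where the shown terms are n = 2, 3, 4.
For the next term, n = 5, so the run lengths are 14, 20, 8.

qqqqqqqqqqqqqqhhhhhhhhhhhhhhhhhhhhtttttttt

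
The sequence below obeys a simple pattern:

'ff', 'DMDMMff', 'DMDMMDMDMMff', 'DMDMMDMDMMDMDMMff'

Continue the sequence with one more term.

The strings grow by a fixed prefix DMDMM each time.
Applying this once more to DMDMMDMDMMDMDMMff:

DMDMMDMDMMDMDMMDMDMMff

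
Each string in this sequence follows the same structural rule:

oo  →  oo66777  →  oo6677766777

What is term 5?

The strings grow by a fixed suffix 66777 each time.
From oo6677766777, 2 further steps: oo6677766777 → oo667776677766777 → (answer).

oo66777667776677766777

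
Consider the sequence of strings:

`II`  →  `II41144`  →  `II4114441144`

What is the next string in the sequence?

Every step adds 41144 to the end: s(k+1) = s(k)·41144.
Applying this once more to II4114441144:

II411444114441144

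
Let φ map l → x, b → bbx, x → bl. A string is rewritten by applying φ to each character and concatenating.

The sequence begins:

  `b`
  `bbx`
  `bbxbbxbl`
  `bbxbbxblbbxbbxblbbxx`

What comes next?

Replace each of the 20 characters of bbxbbxblbbxbbxblbbxx in place — bbx bbx bl bbx bbx bl bbx x bbx bbx bl bbx bbx bl bbx x bbx bbx bl bl — and concatenate.

bbxbbxblbbxbbxblbbxxbbxbbxblbbxbbxblbbxxbbxbbxblbl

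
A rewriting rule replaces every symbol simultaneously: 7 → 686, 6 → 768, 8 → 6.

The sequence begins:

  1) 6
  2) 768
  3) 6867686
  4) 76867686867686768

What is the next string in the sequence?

68676867686867686768676868676867686867686

Applying the rule to each of the 17 symbols of 76867686867686768 gives the pieces 686 768 6 768 686 768 6 768 6 768 686 768 6 768 686 768 6, which concatenate to the answer.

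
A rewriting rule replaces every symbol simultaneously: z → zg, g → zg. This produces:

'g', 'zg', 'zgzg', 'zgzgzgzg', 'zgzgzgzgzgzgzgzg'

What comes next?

Replace each of the 16 characters of zgzgzgzgzgzgzgzg in place — zg zg zg zg zg zg zg zg zg zg zg zg zg zg zg zg — and concatenate.

zgzgzgzgzgzgzgzgzgzgzgzgzgzgzgzg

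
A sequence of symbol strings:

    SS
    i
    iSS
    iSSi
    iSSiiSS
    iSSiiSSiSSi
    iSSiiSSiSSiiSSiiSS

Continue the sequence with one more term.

From term 3 onward, concatenate the last term with the second-to-last: i·SS = iSS, iSS·i = iSSi, …
So term 8 is iSSiiSSiSSiiSSiiSS·iSSiiSSiSSi.

iSSiiSSiSSiiSSiiSSiSSiiSSiSSi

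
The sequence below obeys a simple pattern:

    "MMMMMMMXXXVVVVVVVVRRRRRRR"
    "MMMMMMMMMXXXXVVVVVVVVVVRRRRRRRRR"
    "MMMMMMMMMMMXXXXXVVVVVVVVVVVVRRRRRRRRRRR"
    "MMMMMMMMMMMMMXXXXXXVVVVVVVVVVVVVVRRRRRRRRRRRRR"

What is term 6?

MMMMMMMMMMMMMMMMMXXXXXXXXVVVVVVVVVVVVVVVVVVRRRRRRRRRRRRRRRRR

Term n consists of 2n+1 M's, followed by n X's, followed by 2n+2 V's, followed by 2n+1 R's, where the shown terms are n = 3, 4, 5, 6.
At n = 8 the blocks have lengths 17, 8, 18, 17.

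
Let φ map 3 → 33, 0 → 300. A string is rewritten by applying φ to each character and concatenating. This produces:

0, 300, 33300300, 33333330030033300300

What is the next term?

333333333333333003003330030033333330030033300300

Applying the rule to each of the 20 symbols of 33333330030033300300 gives the pieces 33 33 33 33 33 33 33 300 300 33 300 300 33 33 33 300 300 33 300 300, which concatenate to the answer.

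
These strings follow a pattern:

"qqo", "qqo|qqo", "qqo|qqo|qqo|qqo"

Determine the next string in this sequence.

s(k+1) = s(k)·|·s(k) — each term doubles the last with '|' between the halves.
So the next term is two copies of qqo|qqo|qqo|qqo with '|' between the halves.

qqo|qqo|qqo|qqo|qqo|qqo|qqo|qqo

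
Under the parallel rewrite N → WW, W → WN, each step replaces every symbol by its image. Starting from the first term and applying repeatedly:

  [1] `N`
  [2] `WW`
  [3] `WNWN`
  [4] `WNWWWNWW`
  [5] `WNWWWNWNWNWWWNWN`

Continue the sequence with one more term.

WNWWWNWNWNWWWNWWWNWWWNWNWNWWWNWW

Applying the rule to each of the 16 symbols of WNWWWNWNWNWWWNWN gives the pieces WN WW WN WN WN WW WN WW WN WW WN WN WN WW WN WW, which concatenate to the answer.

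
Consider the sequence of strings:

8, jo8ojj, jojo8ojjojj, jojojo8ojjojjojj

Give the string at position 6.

Every step adds jo to the front and ojj to the end of the previous string.
From jojojo8ojjojjojj, 2 further steps: jojojo8ojjojjojj → jojojojo8ojjojjojjojj → (answer).

jojojojojo8ojjojjojjojjojj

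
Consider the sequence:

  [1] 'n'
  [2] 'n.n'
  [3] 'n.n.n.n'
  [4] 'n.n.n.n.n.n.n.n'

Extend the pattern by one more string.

n.n.n.n.n.n.n.n.n.n.n.n.n.n.n.n

Each string is two copies of the previous one joined by '.'.
One more doubling of n.n.n.n.n.n.n.n gives the answer.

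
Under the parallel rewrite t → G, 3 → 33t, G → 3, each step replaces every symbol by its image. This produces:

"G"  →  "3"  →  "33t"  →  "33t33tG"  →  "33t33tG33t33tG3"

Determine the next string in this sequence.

33t33tG33t33tG333t33tG33t33tG333t

φ(33t33tG33t33tG3) expands symbol-by-symbol to 33t 33t G 33t 33t G 3 33t 33t G 33t 33t G 3 33t; joining the 15 pieces gives the next term.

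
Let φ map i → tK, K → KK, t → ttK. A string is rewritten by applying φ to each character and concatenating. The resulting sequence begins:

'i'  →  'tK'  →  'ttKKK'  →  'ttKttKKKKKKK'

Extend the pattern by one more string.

Apply φ to ttKttKKKKKKK symbol by symbol: t→ttK, t→ttK, K→KK, t→ttK, t→ttK, K→KK, K→KK, K→KK, K→KK, K→KK, K→KK, K→KK; joined: ttK ttK KK ttK ttK KK KK KK KK KK KK KK.

ttKttKKKttKttKKKKKKKKKKKKKKK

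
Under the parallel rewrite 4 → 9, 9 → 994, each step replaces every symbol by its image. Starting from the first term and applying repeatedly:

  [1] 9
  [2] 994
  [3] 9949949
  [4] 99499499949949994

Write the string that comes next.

Rewriting the 17 symbols of 99499499949949994 one by one yields 994 994 9 994 994 9 994 994 994 9 994 994 9 994 994 994 9; concatenated:

99499499949949994994994999499499949949949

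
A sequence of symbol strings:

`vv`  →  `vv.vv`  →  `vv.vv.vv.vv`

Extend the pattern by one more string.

Every step duplicates the string with '.' between the halves.
One more doubling of vv.vv.vv.vv gives the answer.

vv.vv.vv.vv.vv.vv.vv.vv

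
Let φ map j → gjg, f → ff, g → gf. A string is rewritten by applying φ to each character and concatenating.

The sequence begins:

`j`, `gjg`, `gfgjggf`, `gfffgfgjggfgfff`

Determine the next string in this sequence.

Replace each of the 15 characters of gfffgfgjggfgfff in place — gf ff ff ff gf ff gf gjg gf gf ff gf ff ff ff — and concatenate.

gfffffffgfffgfgjggfgfffgfffffff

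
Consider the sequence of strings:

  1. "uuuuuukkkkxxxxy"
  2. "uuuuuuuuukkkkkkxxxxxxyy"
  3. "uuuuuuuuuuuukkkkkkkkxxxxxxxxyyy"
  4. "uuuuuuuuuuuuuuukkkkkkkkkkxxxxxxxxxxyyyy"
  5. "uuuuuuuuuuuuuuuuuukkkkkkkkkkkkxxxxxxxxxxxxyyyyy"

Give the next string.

The n-th term is 3n u's then 2n k's then 2n x's then n-1 y's, where the shown terms are n = 2, 3, 4, 5, 6.
Setting n = 7 gives 21, 14, 14, 6 characters in each block.

uuuuuuuuuuuuuuuuuuuuukkkkkkkkkkkkkkxxxxxxxxxxxxxxyyyyyy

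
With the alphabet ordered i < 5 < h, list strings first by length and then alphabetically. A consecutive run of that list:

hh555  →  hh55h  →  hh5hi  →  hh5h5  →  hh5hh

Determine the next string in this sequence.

hhhii

The successor of hh5hh increments the rightmost position that isn't already h and resets every position after it to i.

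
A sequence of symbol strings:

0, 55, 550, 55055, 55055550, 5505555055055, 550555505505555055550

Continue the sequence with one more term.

5505555055055550555505505555055055

From term 3 onward, concatenate the last term with the second-to-last: 55·0 = 550, 550·55 = 55055, …
The next term joins 550555505505555055550 and 5505555055055.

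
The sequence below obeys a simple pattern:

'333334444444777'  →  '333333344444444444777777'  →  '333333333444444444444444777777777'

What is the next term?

Reading off run lengths: 3 runs 5, 7, 9; 4 runs 7, 11, 15; 7 runs 3, 6, 9 — each is linear in n (n = 1, 2, …).
For the next term, n = 4, so the run lengths are 11, 19, 12.

333333333334444444444444444444777777777777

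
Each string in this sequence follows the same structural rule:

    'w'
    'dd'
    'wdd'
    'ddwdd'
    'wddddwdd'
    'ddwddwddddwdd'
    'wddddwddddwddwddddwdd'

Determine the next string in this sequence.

Each term (from the third on) is the two preceding terms concatenated in order: term 3 = w·dd = wdd.
So term 8 is ddwddwddddwdd·wddddwddddwddwddddwdd.

ddwddwddddwddwddddwddddwddwddddwdd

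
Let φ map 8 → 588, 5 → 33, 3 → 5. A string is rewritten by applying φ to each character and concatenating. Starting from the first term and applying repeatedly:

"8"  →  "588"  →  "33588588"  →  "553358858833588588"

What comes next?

Rewriting the 18 symbols of 553358858833588588 one by one yields 33 33 5 5 33 588 588 33 588 588 5 5 33 588 588 33 588 588; concatenated:

3333553358858833588588553358858833588588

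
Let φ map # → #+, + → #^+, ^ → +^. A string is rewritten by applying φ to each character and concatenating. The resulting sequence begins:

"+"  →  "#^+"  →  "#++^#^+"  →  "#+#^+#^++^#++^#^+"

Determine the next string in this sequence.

Rewriting the 17 symbols of #+#^+#^++^#++^#^+ one by one yields #+ #^+ #+ +^ #^+ #+ +^ #^+ #^+ +^ #+ #^+ #^+ +^ #+ +^ #^+; concatenated:

#+#^+#++^#^+#++^#^+#^++^#+#^+#^++^#++^#^+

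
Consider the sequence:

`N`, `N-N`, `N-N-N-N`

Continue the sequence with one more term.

Each string is two copies of the previous one joined by '-'.
Doubling N-N-N-N with '-' between the halves:

N-N-N-N-N-N-N-N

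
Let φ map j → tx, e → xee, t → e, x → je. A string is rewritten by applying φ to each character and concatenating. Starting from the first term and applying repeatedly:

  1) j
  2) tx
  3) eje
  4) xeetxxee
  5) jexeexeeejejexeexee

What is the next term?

Rewriting the 19 symbols of jexeexeeejejexeexee one by one yields tx xee je xee xee je xee xee xee tx xee tx xee je xee xee je xee xee; concatenated:

txxeejexeexeejexeexeexeetxxeetxxeejexeexeejexeexee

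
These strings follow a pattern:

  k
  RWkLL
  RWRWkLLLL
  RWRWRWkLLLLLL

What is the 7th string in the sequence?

s(k+1) = RW·s(k)·LL, so each term gains RW as a prefix and LL as a suffix.
From RWRWRWkLLLLLL, 3 further steps: RWRWRWkLLLLLL → RWRWRWRWkLLLLLLLL → RWRWRWRWRWkLLLLLLLLLL → (answer).

RWRWRWRWRWRWkLLLLLLLLLLLL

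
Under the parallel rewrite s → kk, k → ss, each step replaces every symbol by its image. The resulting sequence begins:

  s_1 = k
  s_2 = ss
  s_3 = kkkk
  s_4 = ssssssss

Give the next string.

kkkkkkkkkkkkkkkk

Apply φ to ssssssss symbol by symbol: s→kk, s→kk, s→kk, s→kk, s→kk, s→kk, s→kk, s→kk; joined: kk kk kk kk kk kk kk kk.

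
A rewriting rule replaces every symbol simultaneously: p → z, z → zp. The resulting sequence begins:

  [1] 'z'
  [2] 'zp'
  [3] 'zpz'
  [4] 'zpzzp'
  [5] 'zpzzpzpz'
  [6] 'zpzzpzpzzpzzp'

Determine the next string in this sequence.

Replace each of the 13 characters of zpzzpzpzzpzzp in place — zp z zp zp z zp z zp zp z zp zp z — and concatenate.

zpzzpzpzzpzzpzpzzpzpz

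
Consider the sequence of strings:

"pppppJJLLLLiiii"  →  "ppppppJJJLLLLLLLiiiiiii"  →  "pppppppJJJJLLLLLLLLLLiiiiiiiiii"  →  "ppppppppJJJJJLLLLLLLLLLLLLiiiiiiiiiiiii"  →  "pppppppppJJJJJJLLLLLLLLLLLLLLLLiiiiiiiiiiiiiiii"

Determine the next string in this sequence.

The n-th term is n+3 p's then n J's then 3n-2 L's then 3n-2 i's, where the shown terms are n = 2, 3, 4, 5, 6.
For the next term, n = 7, so the run lengths are 10, 7, 19, 19.

ppppppppppJJJJJJJLLLLLLLLLLLLLLLLLLLiiiiiiiiiiiiiiiiiii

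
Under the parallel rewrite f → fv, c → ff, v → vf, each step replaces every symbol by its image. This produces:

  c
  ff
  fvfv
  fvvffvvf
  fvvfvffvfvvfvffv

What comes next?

fvvfvffvvffvfvvffvvfvffvvffvfvvf

φ(fvvfvffvfvvfvffv) expands symbol-by-symbol to fv vf vf fv vf fv fv vf fv vf vf fv vf fv fv vf; joining the 16 pieces gives the next term.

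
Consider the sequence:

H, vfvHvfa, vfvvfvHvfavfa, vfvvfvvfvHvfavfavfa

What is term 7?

Every step adds vfv to the front and vfa to the end of the previous string.
From vfvvfvvfvHvfavfavfa, 3 further steps: vfvvfvvfvHvfavfavfa → vfvvfvvfvvfvHvfavfavfavfa → vfvvfvvfvvfvvfvHvfavfavfavfavfa → (answer).

vfvvfvvfvvfvvfvvfvHvfavfavfavfavfavfa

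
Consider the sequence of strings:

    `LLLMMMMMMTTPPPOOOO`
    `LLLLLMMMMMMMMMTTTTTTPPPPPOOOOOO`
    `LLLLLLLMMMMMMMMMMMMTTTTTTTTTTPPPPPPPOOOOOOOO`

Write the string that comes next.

Each string has the form L^{2n+1} M^{3n+3} T^{4n-2} P^{2n+1} O^{2n+2} (n = 1, 2, …).
At n = 4 the blocks have lengths 9, 15, 14, 9, 10.

LLLLLLLLLMMMMMMMMMMMMMMMTTTTTTTTTTTTTTPPPPPPPPPOOOOOOOOOO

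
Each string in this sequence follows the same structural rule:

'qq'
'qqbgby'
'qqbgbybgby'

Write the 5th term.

Every step adds bgby to the end: s(k+1) = s(k)·bgby.
From qqbgbybgby, 2 further steps: qqbgbybgby → qqbgbybgbybgby → (answer).

qqbgbybgbybgbybgby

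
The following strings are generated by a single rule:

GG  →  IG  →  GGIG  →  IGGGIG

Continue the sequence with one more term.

Each term (from the third on) is the two preceding terms concatenated in order: term 3 = GG·IG = GGIG.
Continuing: GGIG · IGGGIG gives term 5.

GGIGIGGGIG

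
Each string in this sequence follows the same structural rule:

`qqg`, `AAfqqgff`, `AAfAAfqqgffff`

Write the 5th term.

Each term wraps the previous one in AAf on the left and ff on the right.
From AAfAAfqqgffff, 2 further steps: AAfAAfqqgffff → AAfAAfAAfqqgffffff → (answer).

AAfAAfAAfAAfqqgffffffff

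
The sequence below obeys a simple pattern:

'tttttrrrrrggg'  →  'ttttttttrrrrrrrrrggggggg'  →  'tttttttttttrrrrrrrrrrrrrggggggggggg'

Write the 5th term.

tttttttttttttttttrrrrrrrrrrrrrrrrrrrrrggggggggggggggggggg

Term n consists of 3n+2 t's, followed by 4n+1 r's, followed by 4n-1 g's (n = 1, 2, …).
At n = 5 the blocks have lengths 17, 21, 19.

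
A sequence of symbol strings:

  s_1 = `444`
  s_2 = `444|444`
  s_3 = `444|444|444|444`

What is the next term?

Every step duplicates the string with '|' between the halves.
So the next term is two copies of 444|444|444|444 with '|' between the halves.

444|444|444|444|444|444|444|444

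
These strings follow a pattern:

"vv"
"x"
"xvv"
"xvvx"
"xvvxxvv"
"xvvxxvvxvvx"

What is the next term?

From term 3 onward, concatenate the last term with the second-to-last: x·vv = xvv, xvv·x = xvvx, …
Continuing: xvvxxvvxvvx · xvvxxvv gives term 7.

xvvxxvvxvvxxvvxxvv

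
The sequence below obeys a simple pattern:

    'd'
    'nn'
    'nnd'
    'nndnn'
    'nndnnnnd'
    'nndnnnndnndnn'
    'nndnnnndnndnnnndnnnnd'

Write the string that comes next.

This is a Fibonacci-style word recurrence s(k) = s(k−1)·s(k−2): e.g. nn·d = nnd.
So term 8 is nndnnnndnndnnnndnnnnd·nndnnnndnndnn.

nndnnnndnndnnnndnnnndnndnnnndnndnn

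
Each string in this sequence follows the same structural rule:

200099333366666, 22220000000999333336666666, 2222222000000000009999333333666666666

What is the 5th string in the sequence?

22222222222220000000000000000000999999333333336666666666666

Reading off run lengths: 2 runs 1, 4, 7; 0 runs 3, 7, 11; 9 runs 2, 3, 4; 3 runs 4, 5, 6; 6 runs 5, 7, 9 — each is linear in n (n = 1, 2, …).
Setting n = 5 gives 13, 19, 6, 8, 13 characters in each block.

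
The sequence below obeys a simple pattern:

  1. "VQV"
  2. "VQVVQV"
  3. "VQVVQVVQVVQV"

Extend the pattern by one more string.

Every step duplicates the string.
So the next term is two copies of VQVVQVVQVVQV.

VQVVQVVQVVQVVQVVQVVQVVQV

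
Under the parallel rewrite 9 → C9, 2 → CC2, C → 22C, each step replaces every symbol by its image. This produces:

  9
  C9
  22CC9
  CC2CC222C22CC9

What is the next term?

Rewriting the 14 symbols of CC2CC222C22CC9 one by one yields 22C 22C CC2 22C 22C CC2 CC2 CC2 22C CC2 CC2 22C 22C C9; concatenated:

22C22CCC222C22CCC2CC2CC222CCC2CC222C22CC9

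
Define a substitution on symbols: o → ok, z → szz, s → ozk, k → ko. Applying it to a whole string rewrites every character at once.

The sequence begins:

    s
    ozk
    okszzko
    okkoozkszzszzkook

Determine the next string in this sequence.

φ(okkoozkszzszzkook) expands symbol-by-symbol to ok ko ko ok ok szz ko ozk szz szz ozk szz szz ko ok ok ko; joining the 17 pieces gives the next term.

okkokookokszzkoozkszzszzozkszzszzkookokko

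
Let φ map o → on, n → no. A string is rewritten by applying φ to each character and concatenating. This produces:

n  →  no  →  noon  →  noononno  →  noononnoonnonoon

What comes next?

Rewriting the 16 symbols of noononnoonnonoon one by one yields no on on no on no no on on no no on no on on no; concatenated:

noononnoonnonoononnonoonnoononno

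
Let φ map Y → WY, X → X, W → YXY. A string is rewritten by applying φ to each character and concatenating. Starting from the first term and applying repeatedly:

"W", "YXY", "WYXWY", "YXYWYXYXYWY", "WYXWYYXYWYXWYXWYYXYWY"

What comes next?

Applying the rule to each of the 21 symbols of WYXWYYXYWYXWYXWYYXYWY gives the pieces YXY WY X YXY WY WY X WY YXY WY X YXY WY X YXY WY WY X WY YXY WY, which concatenate to the answer.

YXYWYXYXYWYWYXWYYXYWYXYXYWYXYXYWYWYXWYYXYWY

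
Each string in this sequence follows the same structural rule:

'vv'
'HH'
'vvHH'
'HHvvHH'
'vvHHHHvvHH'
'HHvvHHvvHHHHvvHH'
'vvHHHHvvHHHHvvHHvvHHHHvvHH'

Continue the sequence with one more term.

HHvvHHvvHHHHvvHHvvHHHHvvHHHHvvHHvvHHHHvvHH

From term 3 onward, concatenate the second-to-last term with the last: vv·HH = vvHH, HH·vvHH = HHvvHH, …
So term 8 is HHvvHHvvHHHHvvHH·vvHHHHvvHHHHvvHHvvHHHHvvHH.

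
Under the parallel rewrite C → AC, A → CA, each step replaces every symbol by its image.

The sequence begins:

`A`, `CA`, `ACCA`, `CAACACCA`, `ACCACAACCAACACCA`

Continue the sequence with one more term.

CAACACCAACCACAACACCACAACCAACACCA

Applying the rule to each of the 16 symbols of ACCACAACCAACACCA gives the pieces CA AC AC CA AC CA CA AC AC CA CA AC CA AC AC CA, which concatenate to the answer.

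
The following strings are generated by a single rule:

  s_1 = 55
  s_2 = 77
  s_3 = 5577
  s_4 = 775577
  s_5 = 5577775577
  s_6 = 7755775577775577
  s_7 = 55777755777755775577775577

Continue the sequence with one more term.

Each term (from the third on) is the two preceding terms concatenated in order: term 3 = 55·77 = 5577.
So term 8 is 7755775577775577·55777755777755775577775577.

775577557777557755777755777755775577775577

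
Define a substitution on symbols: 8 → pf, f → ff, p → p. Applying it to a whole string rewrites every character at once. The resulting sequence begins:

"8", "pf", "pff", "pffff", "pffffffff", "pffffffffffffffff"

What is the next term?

pffffffffffffffffffffffffffffffff

Applying the rule to each of the 17 symbols of pffffffffffffffff gives the pieces p ff ff ff ff ff ff ff ff ff ff ff ff ff ff ff ff, which concatenate to the answer.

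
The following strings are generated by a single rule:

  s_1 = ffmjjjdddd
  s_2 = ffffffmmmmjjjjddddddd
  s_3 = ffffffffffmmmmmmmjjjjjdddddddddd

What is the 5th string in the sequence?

ffffffffffffffffffmmmmmmmmmmmmmjjjjjjjdddddddddddddddd

The n-th term is 4n-2 f's then 3n-2 m's then n+2 j's then 3n+1 d's (n = 1, 2, …).
For term 5, n = 5, so the run lengths are 18, 13, 7, 16.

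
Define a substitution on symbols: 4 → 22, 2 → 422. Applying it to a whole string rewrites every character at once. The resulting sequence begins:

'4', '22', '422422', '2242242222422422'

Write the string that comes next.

Applying the rule to each of the 16 symbols of 2242242222422422 gives the pieces 422 422 22 422 422 22 422 422 422 422 22 422 422 22 422 422, which concatenate to the answer.

42242222422422224224224224222242242222422422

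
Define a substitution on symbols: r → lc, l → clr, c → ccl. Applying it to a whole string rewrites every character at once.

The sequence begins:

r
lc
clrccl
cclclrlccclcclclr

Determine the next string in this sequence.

cclcclclrcclclrlcclrcclcclcclclrcclcclclrcclclrlc

φ(cclclrlccclcclclr) expands symbol-by-symbol to ccl ccl clr ccl clr lc clr ccl ccl ccl clr ccl ccl clr ccl clr lc; joining the 17 pieces gives the next term.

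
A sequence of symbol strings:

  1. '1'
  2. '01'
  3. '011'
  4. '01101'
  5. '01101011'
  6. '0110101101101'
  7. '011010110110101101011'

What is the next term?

0110101101101011010110110101101101

From term 3 onward, concatenate the last term with the second-to-last: 01·1 = 011, 011·01 = 01101, …
Continuing: 011010110110101101011 · 0110101101101 gives term 8.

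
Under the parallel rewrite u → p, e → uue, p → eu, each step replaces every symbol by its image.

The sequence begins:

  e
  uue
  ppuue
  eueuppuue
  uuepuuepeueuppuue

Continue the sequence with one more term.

ppuueeuppuueeuuuepuuepeueuppuue

Applying the rule to each of the 17 symbols of uuepuuepeueuppuue gives the pieces p p uue eu p p uue eu uue p uue p eu eu p p uue, which concatenate to the answer.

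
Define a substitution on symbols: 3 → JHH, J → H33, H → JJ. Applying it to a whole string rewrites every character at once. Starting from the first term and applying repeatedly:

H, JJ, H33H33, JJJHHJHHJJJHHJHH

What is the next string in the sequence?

φ(JJJHHJHHJJJHHJHH) expands symbol-by-symbol to H33 H33 H33 JJ JJ H33 JJ JJ H33 H33 H33 JJ JJ H33 JJ JJ; joining the 16 pieces gives the next term.

H33H33H33JJJJH33JJJJH33H33H33JJJJH33JJJJ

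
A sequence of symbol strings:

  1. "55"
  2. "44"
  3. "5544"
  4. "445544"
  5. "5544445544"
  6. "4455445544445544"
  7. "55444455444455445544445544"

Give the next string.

445544554444554455444455444455445544445544

This is a Fibonacci-style word recurrence s(k) = s(k−2)·s(k−1): e.g. 55·44 = 5544.
Continuing: 4455445544445544 · 55444455444455445544445544 gives term 8.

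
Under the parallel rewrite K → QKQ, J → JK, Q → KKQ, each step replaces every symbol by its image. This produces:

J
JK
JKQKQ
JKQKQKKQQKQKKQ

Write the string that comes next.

Replace each of the 14 characters of JKQKQKKQQKQKKQ in place — JK QKQ KKQ QKQ KKQ QKQ QKQ KKQ KKQ QKQ KKQ QKQ QKQ KKQ — and concatenate.

JKQKQKKQQKQKKQQKQQKQKKQKKQQKQKKQQKQQKQKKQ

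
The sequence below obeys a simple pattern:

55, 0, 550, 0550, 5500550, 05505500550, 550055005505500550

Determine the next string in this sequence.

05505500550550055005505500550

This is a Fibonacci-style word recurrence s(k) = s(k−2)·s(k−1): e.g. 55·0 = 550.
So term 8 is 05505500550·550055005505500550.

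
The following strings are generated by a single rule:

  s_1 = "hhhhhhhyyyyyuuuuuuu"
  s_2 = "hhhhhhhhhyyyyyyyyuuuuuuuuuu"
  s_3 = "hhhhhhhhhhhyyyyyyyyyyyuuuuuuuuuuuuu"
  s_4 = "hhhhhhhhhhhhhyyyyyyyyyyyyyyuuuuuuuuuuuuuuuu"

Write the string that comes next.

hhhhhhhhhhhhhhhyyyyyyyyyyyyyyyyyuuuuuuuuuuuuuuuuuuu

Reading off run lengths: h runs 7, 9, 11, 13; y runs 5, 8, 11, 14; u runs 7, 10, 13, 16 — each is linear in n, where the shown terms are n = 2, 3, 4, 5.
At n = 6 the blocks have lengths 15, 17, 19.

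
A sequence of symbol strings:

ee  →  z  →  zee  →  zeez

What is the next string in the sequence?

Each term (from the third on) is the previous term followed by the one before it: term 3 = z·ee = zee.
Continuing: zeez · zee gives term 5.

zeezzee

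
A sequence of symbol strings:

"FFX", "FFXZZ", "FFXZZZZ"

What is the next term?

Each term is the previous one with ZZ appended.
One more step from FFXZZZZ gives the answer.

FFXZZZZZZ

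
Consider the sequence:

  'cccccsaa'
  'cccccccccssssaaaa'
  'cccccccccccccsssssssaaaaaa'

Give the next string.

cccccccccccccccccssssssssssaaaaaaaa

The n-th term is 4n+1 c's then 3n-2 s's then 2n a's (n = 1, 2, …).
Setting n = 4 gives 17, 10, 8 characters in each block.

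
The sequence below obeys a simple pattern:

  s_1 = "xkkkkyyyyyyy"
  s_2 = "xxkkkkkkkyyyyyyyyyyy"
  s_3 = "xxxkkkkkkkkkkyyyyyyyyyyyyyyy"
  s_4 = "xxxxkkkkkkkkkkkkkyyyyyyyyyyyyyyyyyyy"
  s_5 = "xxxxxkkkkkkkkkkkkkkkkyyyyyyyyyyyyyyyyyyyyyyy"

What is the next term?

Reading off run lengths: x runs 1, 2, 3, 4, 5; k runs 4, 7, 10, 13, 16; y runs 7, 11, 15, 19, 23 — each is linear in n, where the shown terms are n = 2, 3, 4, 5, 6.
For the next term, n = 7, so the run lengths are 6, 19, 27.

xxxxxxkkkkkkkkkkkkkkkkkkkyyyyyyyyyyyyyyyyyyyyyyyyyyy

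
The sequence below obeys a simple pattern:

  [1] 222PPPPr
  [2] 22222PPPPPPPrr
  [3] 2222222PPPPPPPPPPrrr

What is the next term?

Term n consists of 2n+1 2's, followed by 3n+1 P's, followed by n r's (n = 1, 2, …).
Setting n = 4 gives 9, 13, 4 characters in each block.

222222222PPPPPPPPPPPPPrrrr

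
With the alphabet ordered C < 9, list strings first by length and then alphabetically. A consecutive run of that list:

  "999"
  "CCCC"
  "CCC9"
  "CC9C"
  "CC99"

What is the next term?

The successor of CC99 increments the rightmost position that isn't already 9 and resets every position after it to C.

C9CC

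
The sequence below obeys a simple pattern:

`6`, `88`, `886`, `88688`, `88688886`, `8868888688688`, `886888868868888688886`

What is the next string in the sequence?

From term 3 onward, concatenate the last term with the second-to-last: 88·6 = 886, 886·88 = 88688, …
Continuing: 886888868868888688886 · 8868888688688 gives term 8.

8868888688688886888868868888688688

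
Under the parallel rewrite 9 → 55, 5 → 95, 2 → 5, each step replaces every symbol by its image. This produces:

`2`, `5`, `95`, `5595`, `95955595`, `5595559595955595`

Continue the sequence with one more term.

95955595959555955595559595955595

φ(5595559595955595) expands symbol-by-symbol to 95 95 55 95 95 95 55 95 55 95 55 95 95 95 55 95; joining the 16 pieces gives the next term.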